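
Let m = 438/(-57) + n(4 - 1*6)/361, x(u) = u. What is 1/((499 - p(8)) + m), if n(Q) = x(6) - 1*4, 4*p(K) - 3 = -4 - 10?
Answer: 1444/713439 ≈ 0.0020240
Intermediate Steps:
p(K) = -11/4 (p(K) = 3/4 + (-4 - 10)/4 = 3/4 + (1/4)*(-14) = 3/4 - 7/2 = -11/4)
n(Q) = 2 (n(Q) = 6 - 1*4 = 6 - 4 = 2)
m = -2772/361 (m = 438/(-57) + 2/361 = 438*(-1/57) + 2*(1/361) = -146/19 + 2/361 = -2772/361 ≈ -7.6787)
1/((499 - p(8)) + m) = 1/((499 - 1*(-11/4)) - 2772/361) = 1/((499 + 11/4) - 2772/361) = 1/(2007/4 - 2772/361) = 1/(713439/1444) = 1444/713439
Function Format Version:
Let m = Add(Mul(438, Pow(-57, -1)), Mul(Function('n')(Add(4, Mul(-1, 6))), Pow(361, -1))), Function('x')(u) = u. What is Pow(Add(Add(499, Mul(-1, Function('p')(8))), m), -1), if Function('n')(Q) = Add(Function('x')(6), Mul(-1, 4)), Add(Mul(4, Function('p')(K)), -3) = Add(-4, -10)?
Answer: Rational(1444, 713439) ≈ 0.0020240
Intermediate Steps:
Function('p')(K) = Rational(-11, 4) (Function('p')(K) = Add(Rational(3, 4), Mul(Rational(1, 4), Add(-4, -10))) = Add(Rational(3, 4), Mul(Rational(1, 4), -14)) = Add(Rational(3, 4), Rational(-7, 2)) = Rational(-11, 4))
Function('n')(Q) = 2 (Function('n')(Q) = Add(6, Mul(-1, 4)) = Add(6, -4) = 2)
m = Rational(-2772, 361) (m = Add(Mul(438, Pow(-57, -1)), Mul(2, Pow(361, -1))) = Add(Mul(438, Rational(-1, 57)), Mul(2, Rational(1, 361))) = Add(Rational(-146, 19), Rational(2, 361)) = Rational(-2772, 361) ≈ -7.6787)
Pow(Add(Add(499, Mul(-1, Function('p')(8))), m), -1) = Pow(Add(Add(499, Mul(-1, Rational(-11, 4))), Rational(-2772, 361)), -1) = Pow(Add(Add(499, Rational(11, 4)), Rational(-2772, 361)), -1) = Pow(Add(Rational(2007, 4), Rational(-2772, 361)), -1) = Pow(Rational(713439, 1444), -1) = Rational(1444, 713439)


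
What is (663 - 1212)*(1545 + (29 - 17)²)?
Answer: -927261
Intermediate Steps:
(663 - 1212)*(1545 + (29 - 17)²) = -549*(1545 + 12²) = -549*(1545 + 144) = -549*1689 = -927261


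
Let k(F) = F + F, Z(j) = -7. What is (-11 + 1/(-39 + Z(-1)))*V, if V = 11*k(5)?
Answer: -27885/23 ≈ -1212.4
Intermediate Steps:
k(F) = 2*F
V = 110 (V = 11*(2*5) = 11*10 = 110)
(-11 + 1/(-39 + Z(-1)))*V = (-11 + 1/(-39 - 7))*110 = (-11 + 1/(-46))*110 = (-11 - 1/46)*110 = -507/46*110 = -27885/23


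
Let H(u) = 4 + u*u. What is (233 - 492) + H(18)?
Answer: 69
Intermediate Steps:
H(u) = 4 + u**2
(233 - 492) + H(18) = (233 - 492) + (4 + 18**2) = -259 + (4 + 324) = -259 + 328 = 69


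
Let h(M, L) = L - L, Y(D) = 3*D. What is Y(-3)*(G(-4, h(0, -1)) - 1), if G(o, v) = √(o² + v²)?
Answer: -27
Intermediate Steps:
h(M, L) = 0
Y(-3)*(G(-4, h(0, -1)) - 1) = (3*(-3))*(√((-4)² + 0²) - 1) = -9*(√(16 + 0) - 1) = -9*(√16 - 1) = -9*(4 - 1) = -9*3 = -27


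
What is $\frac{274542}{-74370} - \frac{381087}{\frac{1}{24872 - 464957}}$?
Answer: $\frac{2078773784290268}{12395} \approx 1.6771 \cdot 10^{11}$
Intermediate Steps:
$\frac{274542}{-74370} - \frac{381087}{\frac{1}{24872 - 464957}} = 274542 \left(- \frac{1}{74370}\right) - \frac{381087}{\frac{1}{-440085}} = - \frac{45757}{12395} - \frac{381087}{- \frac{1}{440085}} = - \frac{45757}{12395} - -167710672395 = - \frac{45757}{12395} + 167710672395 = \frac{2078773784290268}{12395}$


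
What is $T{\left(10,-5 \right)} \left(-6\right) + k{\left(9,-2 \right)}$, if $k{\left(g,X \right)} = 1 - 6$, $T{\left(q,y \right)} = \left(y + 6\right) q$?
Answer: $-65$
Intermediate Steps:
$T{\left(q,y \right)} = q \left(6 + y\right)$ ($T{\left(q,y \right)} = \left(6 + y\right) q = q \left(6 + y\right)$)
$k{\left(g,X \right)} = -5$ ($k{\left(g,X \right)} = 1 - 6 = -5$)
$T{\left(10,-5 \right)} \left(-6\right) + k{\left(9,-2 \right)} = 10 \left(6 - 5\right) \left(-6\right) - 5 = 10 \cdot 1 \left(-6\right) - 5 = 10 \left(-6\right) - 5 = -60 - 5 = -65$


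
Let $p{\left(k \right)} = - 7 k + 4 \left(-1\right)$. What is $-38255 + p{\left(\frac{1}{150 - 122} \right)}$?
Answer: $- \frac{153037}{4} \approx -38259.0$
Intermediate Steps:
$p{\left(k \right)} = -4 - 7 k$ ($p{\left(k \right)} = - 7 k - 4 = -4 - 7 k$)
$-38255 + p{\left(\frac{1}{150 - 122} \right)} = -38255 - \left(4 + \frac{7}{150 - 122}\right) = -38255 - \left(4 + \frac{7}{28}\right) = -38255 - \frac{17}{4} = - \frac{153037}{4}$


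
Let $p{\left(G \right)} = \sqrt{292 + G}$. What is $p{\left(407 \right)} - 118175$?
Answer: $-118175 + \sqrt{699} \approx -1.1815 \cdot 10^{5}$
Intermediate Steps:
$p{\left(407 \right)} - 118175 = \sqrt{292 + 407} - 118175 = \sqrt{699} - 118175 = -118175 + \sqrt{699}$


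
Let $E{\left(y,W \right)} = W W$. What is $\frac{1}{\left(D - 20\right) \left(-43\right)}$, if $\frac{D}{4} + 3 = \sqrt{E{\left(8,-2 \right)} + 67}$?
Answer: $- \frac{2}{301} - \frac{\sqrt{71}}{1204} \approx -0.013643$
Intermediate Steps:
$E{\left(y,W \right)} = W^{2}$
$D = -12 + 4 \sqrt{71}$ ($D = -12 + 4 \sqrt{\left(-2\right)^{2} + 67} = -12 + 4 \sqrt{4 + 67} = -12 + 4 \sqrt{71} \approx 21.705$)
$\frac{1}{\left(D - 20\right) \left(-43\right)} = \frac{1}{\left(\left(-12 + 4 \sqrt{71}\right) - 20\right) \left(-43\right)} = \frac{1}{\left(-32 + 4 \sqrt{71}\right) \left(-43\right)} = \frac{1}{1376 - 172 \sqrt{71}}$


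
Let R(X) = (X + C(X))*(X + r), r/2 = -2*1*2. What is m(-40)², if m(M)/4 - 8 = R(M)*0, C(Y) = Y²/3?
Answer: 1024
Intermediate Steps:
r = -8 (r = 2*(-2*1*2) = 2*(-2*2) = 2*(-4) = -8)
C(Y) = Y²/3
R(X) = (-8 + X)*(X + X²/3) (R(X) = (X + X²/3)*(X - 8) = (X + X²/3)*(-8 + X) = (-8 + X)*(X + X²/3))
m(M) = 32 (m(M) = 32 + 4*((M*(-24 + M² - 5*M)/3)*0) = 32 + 4*0 = 32 + 0 = 32)
m(-40)² = 32² = 1024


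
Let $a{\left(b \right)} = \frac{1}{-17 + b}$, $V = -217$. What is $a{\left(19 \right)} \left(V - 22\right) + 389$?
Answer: $\frac{539}{2} \approx 269.5$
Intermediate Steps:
$a{\left(19 \right)} \left(V - 22\right) + 389 = \frac{-217 - 22}{-17 + 19} + 389 = \frac{-217 - 22}{2} + 389 = \frac{1}{2} \left(-239\right) + 389 = - \frac{239}{2} + 389 = \frac{539}{2}$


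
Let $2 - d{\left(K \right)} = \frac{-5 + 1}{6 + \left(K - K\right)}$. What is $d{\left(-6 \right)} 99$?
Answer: $264$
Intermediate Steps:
$d{\left(K \right)} = \frac{8}{3}$ ($d{\left(K \right)} = 2 - \frac{-5 + 1}{6 + \left(K - K\right)} = 2 - - \frac{4}{6 + 0} = 2 - - \frac{4}{6} = 2 - \left(-4\right) \frac{1}{6} = 2 - - \frac{2}{3} = 2 + \frac{2}{3} = \frac{8}{3}$)
$d{\left(-6 \right)} 99 = \frac{8}{3} \cdot 99 = 264$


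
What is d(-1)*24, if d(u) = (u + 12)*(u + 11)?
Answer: 2640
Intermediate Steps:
d(u) = (11 + u)*(12 + u) (d(u) = (12 + u)*(11 + u) = (11 + u)*(12 + u))
d(-1)*24 = (132 + (-1)² + 23*(-1))*24 = (132 + 1 - 23)*24 = 110*24 = 2640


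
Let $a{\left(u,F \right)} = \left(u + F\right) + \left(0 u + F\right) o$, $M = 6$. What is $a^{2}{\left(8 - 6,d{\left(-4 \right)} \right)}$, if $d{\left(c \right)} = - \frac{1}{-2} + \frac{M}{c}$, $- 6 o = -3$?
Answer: $\frac{1}{4} \approx 0.25$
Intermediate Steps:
$o = \frac{1}{2}$ ($o = \left(- \frac{1}{6}\right) \left(-3\right) = \frac{1}{2} \approx 0.5$)
$d{\left(c \right)} = \frac{1}{2} + \frac{6}{c}$ ($d{\left(c \right)} = - \frac{1}{-2} + \frac{6}{c} = \left(-1\right) \left(- \frac{1}{2}\right) + \frac{6}{c} = \frac{1}{2} + \frac{6}{c}$)
$a{\left(u,F \right)} = u + \frac{3 F}{2}$ ($a{\left(u,F \right)} = \left(u + F\right) + \left(0 u + F\right) \frac{1}{2} = \left(F + u\right) + \left(0 + F\right) \frac{1}{2} = \left(F + u\right) + F \frac{1}{2} = \left(F + u\right) + \frac{F}{2} = u + \frac{3 F}{2}$)
$a^{2}{\left(8 - 6,d{\left(-4 \right)} \right)} = \left(\left(8 - 6\right) + \frac{3 \frac{12 - 4}{2 \left(-4\right)}}{2}\right)^{2} = \left(\left(8 - 6\right) + \frac{3 \cdot \frac{1}{2} \left(- \frac{1}{4}\right) 8}{2}\right)^{2} = \left(2 + \frac{3}{2} \left(-1\right)\right)^{2} = \left(2 - \frac{3}{2}\right)^{2} = \left(\frac{1}{2}\right)^{2} = \frac{1}{4}$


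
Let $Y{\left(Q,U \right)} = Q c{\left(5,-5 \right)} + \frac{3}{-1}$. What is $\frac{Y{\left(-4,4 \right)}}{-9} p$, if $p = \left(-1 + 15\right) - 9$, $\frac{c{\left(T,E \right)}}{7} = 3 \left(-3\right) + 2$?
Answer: $- \frac{965}{9} \approx -107.22$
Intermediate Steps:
$c{\left(T,E \right)} = -49$ ($c{\left(T,E \right)} = 7 \left(3 \left(-3\right) + 2\right) = 7 \left(-9 + 2\right) = 7 \left(-7\right) = -49$)
$Y{\left(Q,U \right)} = -3 - 49 Q$ ($Y{\left(Q,U \right)} = Q \left(-49\right) + \frac{3}{-1} = - 49 Q + 3 \left(-1\right) = - 49 Q - 3 = -3 - 49 Q$)
$p = 5$ ($p = 14 - 9 = 5$)
$\frac{Y{\left(-4,4 \right)}}{-9} p = \frac{-3 - -196}{-9} \cdot 5 = \left(-3 + 196\right) \left(- \frac{1}{9}\right) 5 = 193 \left(- \frac{1}{9}\right) 5 = \left(- \frac{193}{9}\right) 5 = - \frac{965}{9}$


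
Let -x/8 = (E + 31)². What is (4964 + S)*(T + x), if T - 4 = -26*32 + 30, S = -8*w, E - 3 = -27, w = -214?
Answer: -7944440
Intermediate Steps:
E = -24 (E = 3 - 27 = -24)
x = -392 (x = -8*(-24 + 31)² = -8*7² = -8*49 = -392)
S = 1712 (S = -8*(-214) = 1712)
T = -798 (T = 4 + (-26*32 + 30) = 4 + (-832 + 30) = 4 - 802 = -798)
(4964 + S)*(T + x) = (4964 + 1712)*(-798 - 392) = 6676*(-1190) = -7944440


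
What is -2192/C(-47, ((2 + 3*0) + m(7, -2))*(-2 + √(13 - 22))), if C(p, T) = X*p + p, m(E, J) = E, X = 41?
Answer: 1096/987 ≈ 1.1104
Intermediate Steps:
C(p, T) = 42*p (C(p, T) = 41*p + p = 42*p)
-2192/C(-47, ((2 + 3*0) + m(7, -2))*(-2 + √(13 - 22))) = -2192/(42*(-47)) = -2192/(-1974) = -2192*(-1/1974) = 1096/987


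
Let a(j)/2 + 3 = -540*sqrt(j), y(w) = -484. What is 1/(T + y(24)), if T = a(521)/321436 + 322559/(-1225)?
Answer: -9655678173222034450/7215818459163889662723 + 14470646925000*sqrt(521)/2405272819721296554241 ≈ -0.0013380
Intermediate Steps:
a(j) = -6 - 1080*sqrt(j) (a(j) = -6 + 2*(-540*sqrt(j)) = -6 - 1080*sqrt(j))
T = -51841041037/196879550 - 270*sqrt(521)/80359 (T = (-6 - 1080*sqrt(521))/321436 + 322559/(-1225) = (-6 - 1080*sqrt(521))*(1/321436) + 322559*(-1/1225) = (-3/160718 - 270*sqrt(521)/80359) - 322559/1225 = -51841041037/196879550 - 270*sqrt(521)/80359 ≈ -263.39)
1/(T + y(24)) = 1/((-51841041037/196879550 - 270*sqrt(521)/80359) - 484) = 1/(-147130743237/196879550 - 270*sqrt(521)/80359)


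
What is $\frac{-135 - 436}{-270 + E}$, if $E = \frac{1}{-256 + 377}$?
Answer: $\frac{69091}{32669} \approx 2.1149$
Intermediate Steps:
$E = \frac{1}{121} \approx 0.0082645$
$\frac{-135 - 436}{-270 + E} = \frac{-135 - 436}{-270 + \frac{1}{121}} = - \frac{571}{- \frac{32669}{121}} = \left(-571\right) \left(- \frac{121}{32669}\right) = \frac{69091}{32669}$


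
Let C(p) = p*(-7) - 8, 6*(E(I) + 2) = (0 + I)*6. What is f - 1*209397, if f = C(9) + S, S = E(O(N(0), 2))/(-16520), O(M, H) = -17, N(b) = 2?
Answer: -3460411341/16520 ≈ -2.0947e+5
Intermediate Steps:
E(I) = -2 + I (E(I) = -2 + ((0 + I)*6)/6 = -2 + (I*6)/6 = -2 + (6*I)/6 = -2 + I)
C(p) = -8 - 7*p (C(p) = -7*p - 8 = -8 - 7*p)
S = 19/16520 (S = (-2 - 17)/(-16520) = -19*(-1/16520) = 19/16520 ≈ 0.0011501)
f = -1172901/16520 (f = (-8 - 7*9) + 19/16520 = (-8 - 63) + 19/16520 = -71 + 19/16520 = -1172901/16520 ≈ -70.999)
f - 1*209397 = -1172901/16520 - 1*209397 = -1172901/16520 - 209397 = -3460411341/16520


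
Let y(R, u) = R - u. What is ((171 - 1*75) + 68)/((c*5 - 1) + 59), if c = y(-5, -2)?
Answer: 164/43 ≈ 3.8140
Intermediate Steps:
c = -3 (c = -5 - 1*(-2) = -5 + 2 = -3)
((171 - 1*75) + 68)/((c*5 - 1) + 59) = ((171 - 1*75) + 68)/((-3*5 - 1) + 59) = ((171 - 75) + 68)/((-15 - 1) + 59) = (96 + 68)/(-16 + 59) = 164/43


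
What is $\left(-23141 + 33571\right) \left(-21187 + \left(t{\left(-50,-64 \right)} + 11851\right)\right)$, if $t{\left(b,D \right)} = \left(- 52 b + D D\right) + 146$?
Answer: $-26012420$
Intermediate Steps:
$t{\left(b,D \right)} = 146 + D^{2} - 52 b$ ($t{\left(b,D \right)} = \left(- 52 b + D^{2}\right) + 146 = \left(D^{2} - 52 b\right) + 146 = 146 + D^{2} - 52 b$)
$\left(-23141 + 33571\right) \left(-21187 + \left(t{\left(-50,-64 \right)} + 11851\right)\right) = \left(-23141 + 33571\right) \left(-21187 + \left(\left(146 + \left(-64\right)^{2} - -2600\right) + 11851\right)\right) = 10430 \left(-21187 + \left(\left(146 + 4096 + 2600\right) + 11851\right)\right) = 10430 \left(-21187 + \left(6842 + 11851\right)\right) = 10430 \left(-21187 + 18693\right) = 10430 \left(-2494\right) = -26012420$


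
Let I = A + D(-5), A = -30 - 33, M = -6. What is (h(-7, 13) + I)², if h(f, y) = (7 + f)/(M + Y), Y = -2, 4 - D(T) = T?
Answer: 2916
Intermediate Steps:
D(T) = 4 - T
A = -63
I = -54 (I = -63 + (4 - 1*(-5)) = -63 + (4 + 5) = -63 + 9 = -54)
h(f, y) = -7/8 - f/8 (h(f, y) = (7 + f)/(-6 - 2) = (7 + f)/(-8) = (7 + f)*(-⅛) = -7/8 - f/8)
(h(-7, 13) + I)² = ((-7/8 - ⅛*(-7)) - 54)² = ((-7/8 + 7/8) - 54)² = (0 - 54)² = (-54)² = 2916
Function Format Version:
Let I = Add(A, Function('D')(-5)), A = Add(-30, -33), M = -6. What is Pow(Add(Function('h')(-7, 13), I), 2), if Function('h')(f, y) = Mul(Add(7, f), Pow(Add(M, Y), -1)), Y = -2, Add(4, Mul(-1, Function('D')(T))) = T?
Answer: 2916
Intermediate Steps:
Function('D')(T) = Add(4, Mul(-1, T))
A = -63
I = -54 (I = Add(-63, Add(4, Mul(-1, -5))) = Add(-63, Add(4, 5)) = Add(-63, 9) = -54)
Function('h')(f, y) = Add(Rational(-7, 8), Mul(Rational(-1, 8), f)) (Function('h')(f, y) = Mul(Add(7, f), Pow(Add(-6, -2), -1)) = Mul(Add(7, f), Pow(-8, -1)) = Mul(Add(7, f), Rational(-1, 8)) = Add(Rational(-7, 8), Mul(Rational(-1, 8), f)))
Pow(Add(Function('h')(-7, 13), I), 2) = Pow(Add(Add(Rational(-7, 8), Mul(Rational(-1, 8), -7)), -54), 2) = Pow(Add(Add(Rational(-7, 8), Rational(7, 8)), -54), 2) = Pow(Add(0, -54), 2) = Pow(-54, 2) = 2916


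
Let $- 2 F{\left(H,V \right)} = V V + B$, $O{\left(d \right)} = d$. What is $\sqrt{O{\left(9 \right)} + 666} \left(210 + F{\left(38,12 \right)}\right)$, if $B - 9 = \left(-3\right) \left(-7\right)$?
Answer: $1845 \sqrt{3} \approx 3195.6$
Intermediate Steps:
$B = 30$ ($B = 9 - -21 = 9 + 21 = 30$)
$F{\left(H,V \right)} = -15 - \frac{V^{2}}{2}$ ($F{\left(H,V \right)} = - \frac{V V + 30}{2} = - \frac{V^{2} + 30}{2} = - \frac{30 + V^{2}}{2} = -15 - \frac{V^{2}}{2}$)
$\sqrt{O{\left(9 \right)} + 666} \left(210 + F{\left(38,12 \right)}\right) = \sqrt{9 + 666} \left(210 - \left(15 + \frac{12^{2}}{2}\right)\right) = \sqrt{675} \left(210 - 87\right) = 15 \sqrt{3} \left(210 - 87\right) = 15 \sqrt{3} \cdot 123 = 1845 \sqrt{3}$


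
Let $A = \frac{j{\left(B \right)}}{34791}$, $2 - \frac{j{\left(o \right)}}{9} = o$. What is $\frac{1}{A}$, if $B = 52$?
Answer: $- \frac{11597}{150} \approx -77.313$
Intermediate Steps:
$j{\left(o \right)} = 18 - 9 o$
$A = - \frac{150}{11597}$ ($A = \frac{18 - 468}{34791} = \left(18 - 468\right) \frac{1}{34791} = \left(-450\right) \frac{1}{34791} = - \frac{150}{11597} \approx -0.012934$)
$\frac{1}{A} = \frac{1}{- \frac{150}{11597}} = - \frac{11597}{150}$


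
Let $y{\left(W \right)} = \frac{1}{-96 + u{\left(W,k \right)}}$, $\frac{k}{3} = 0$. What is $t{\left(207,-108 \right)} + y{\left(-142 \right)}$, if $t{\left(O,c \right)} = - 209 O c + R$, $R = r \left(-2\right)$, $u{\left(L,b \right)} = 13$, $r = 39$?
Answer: $\frac{387803057}{83} \approx 4.6723 \cdot 10^{6}$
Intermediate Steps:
$k = 0$ ($k = 3 \cdot 0 = 0$)
$R = -78$ ($R = 39 \left(-2\right) = -78$)
$y{\left(W \right)} = - \frac{1}{83}$ ($y{\left(W \right)} = \frac{1}{-96 + 13} = \frac{1}{-83} = - \frac{1}{83}$)
$t{\left(O,c \right)} = -78 - 209 O c$ ($t{\left(O,c \right)} = - 209 O c - 78 = -78 - 209 O c$)
$t{\left(207,-108 \right)} + y{\left(-142 \right)} = \left(-78 - 43263 \left(-108\right)\right) - \frac{1}{83} = \left(-78 + 4672404\right) - \frac{1}{83} = 4672326 - \frac{1}{83} = \frac{387803057}{83}$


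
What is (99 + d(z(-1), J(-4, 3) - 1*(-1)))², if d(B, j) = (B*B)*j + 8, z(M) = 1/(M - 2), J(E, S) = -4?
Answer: 102400/9 ≈ 11378.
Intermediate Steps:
z(M) = 1/(-2 + M)
d(B, j) = 8 + j*B² (d(B, j) = B²*j + 8 = j*B² + 8 = 8 + j*B²)
(99 + d(z(-1), J(-4, 3) - 1*(-1)))² = (99 + (8 + (-4 - 1*(-1))*(1/(-2 - 1))²))² = (99 + (8 + (-4 + 1)*(1/(-3))²))² = (99 + (8 - 3*(-⅓)²))² = (99 + (8 - 3*⅑))² = (99 + (8 - ⅓))² = (99 + 23/3)² = (320/3)² = 102400/9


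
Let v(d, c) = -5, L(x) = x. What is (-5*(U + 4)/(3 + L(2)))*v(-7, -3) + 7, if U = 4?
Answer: 47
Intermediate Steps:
(-5*(U + 4)/(3 + L(2)))*v(-7, -3) + 7 = -5*(4 + 4)/(3 + 2)*(-5) + 7 = -40/5*(-5) + 7 = -5*8/5*(-5) + 7 = -8*(-5) + 7 = 40 + 7 = 47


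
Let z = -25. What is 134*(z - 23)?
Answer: -6432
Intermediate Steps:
134*(z - 23) = 134*(-25 - 23) = 134*(-48) = -6432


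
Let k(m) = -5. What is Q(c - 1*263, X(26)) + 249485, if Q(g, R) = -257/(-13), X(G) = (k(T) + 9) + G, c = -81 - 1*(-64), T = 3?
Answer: 3243562/13 ≈ 2.4950e+5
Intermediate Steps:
c = -17 (c = -81 + 64 = -17)
X(G) = 4 + G (X(G) = (-5 + 9) + G = 4 + G)
Q(g, R) = 257/13 (Q(g, R) = -257*(-1/13) = 257/13)
Q(c - 1*263, X(26)) + 249485 = 257/13 + 249485 = 3243562/13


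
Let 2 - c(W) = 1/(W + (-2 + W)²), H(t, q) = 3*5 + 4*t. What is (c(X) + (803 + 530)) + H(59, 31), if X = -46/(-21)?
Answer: 1557011/982 ≈ 1585.6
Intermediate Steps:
H(t, q) = 15 + 4*t
X = 46/21 (X = -46*(-1/21) = 46/21 ≈ 2.1905)
c(W) = 2 - 1/(W + (-2 + W)²)
(c(X) + (803 + 530)) + H(59, 31) = ((-1 + 2*(46/21) + 2*(-2 + 46/21)²)/(46/21 + (-2 + 46/21)²) + (803 + 530)) + (15 + 4*59) = ((-1 + 92/21 + 2*(4/21)²)/(46/21 + (4/21)²) + 1333) + (15 + 236) = ((-1 + 92/21 + 2*(16/441))/(46/21 + 16/441) + 1333) + 251 = ((-1 + 92/21 + 32/441)/(982/441) + 1333) + 251 = ((441/982)*(1523/441) + 1333) + 251 = (1523/982 + 1333) + 251 = 1310529/982 + 251 = 1557011/982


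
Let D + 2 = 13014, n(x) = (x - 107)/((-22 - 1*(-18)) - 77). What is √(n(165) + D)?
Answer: √1053914/9 ≈ 114.07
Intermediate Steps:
n(x) = 107/81 - x/81 (n(x) = (-107 + x)/((-22 + 18) - 77) = (-107 + x)/(-4 - 77) = (-107 + x)/(-81) = (-107 + x)*(-1/81) = 107/81 - x/81)
D = 13012 (D = -2 + 13014 = 13012)
√(n(165) + D) = √((107/81 - 1/81*165) + 13012) = √((107/81 - 55/27) + 13012) = √(-58/81 + 13012) = √(1053914/81) = √1053914/9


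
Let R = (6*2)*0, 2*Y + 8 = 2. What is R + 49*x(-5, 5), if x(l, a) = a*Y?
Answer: -735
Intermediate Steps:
Y = -3 (Y = -4 + (1/2)*2 = -4 + 1 = -3)
R = 0 (R = 12*0 = 0)
x(l, a) = -3*a (x(l, a) = a*(-3) = -3*a)
R + 49*x(-5, 5) = 0 + 49*(-3*5) = 0 + 49*(-15) = 0 - 735 = -735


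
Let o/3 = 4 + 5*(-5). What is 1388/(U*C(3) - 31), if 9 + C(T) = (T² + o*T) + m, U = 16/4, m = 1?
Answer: -1388/783 ≈ -1.7727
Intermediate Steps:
o = -63 (o = 3*(4 + 5*(-5)) = 3*(4 - 25) = 3*(-21) = -63)
U = 4 (U = 16*(¼) = 4)
C(T) = -8 + T² - 63*T (C(T) = -9 + ((T² - 63*T) + 1) = -9 + (1 + T² - 63*T) = -8 + T² - 63*T)
1388/(U*C(3) - 31) = 1388/(4*(-8 + 3² - 63*3) - 31) = 1388/(4*(-8 + 9 - 189) - 31) = 1388/(4*(-188) - 31) = 1388/(-752 - 31) = 1388/(-783) = 1388*(-1/783) = -1388/783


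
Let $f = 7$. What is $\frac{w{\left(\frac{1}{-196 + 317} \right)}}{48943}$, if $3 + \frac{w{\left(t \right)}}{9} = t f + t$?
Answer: $- \frac{3195}{5922103} \approx -0.0005395$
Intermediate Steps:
$w{\left(t \right)} = -27 + 72 t$ ($w{\left(t \right)} = -27 + 9 \left(t 7 + t\right) = -27 + 9 \left(7 t + t\right) = -27 + 9 \cdot 8 t = -27 + 72 t$)
$\frac{w{\left(\frac{1}{-196 + 317} \right)}}{48943} = \frac{-27 + \frac{72}{-196 + 317}}{48943} = \left(-27 + \frac{72}{121}\right) \frac{1}{48943} = \left(- \frac{3195}{121}\right) \frac{1}{48943} = - \frac{3195}{5922103}$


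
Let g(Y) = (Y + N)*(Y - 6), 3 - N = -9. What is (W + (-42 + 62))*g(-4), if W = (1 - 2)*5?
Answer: -1200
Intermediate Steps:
N = 12 (N = 3 - 1*(-9) = 3 + 9 = 12)
W = -5 (W = -1*5 = -5)
g(Y) = (-6 + Y)*(12 + Y) (g(Y) = (Y + 12)*(Y - 6) = (12 + Y)*(-6 + Y) = (-6 + Y)*(12 + Y))
(W + (-42 + 62))*g(-4) = (-5 + (-42 + 62))*(-72 + (-4)² + 6*(-4)) = (-5 + 20)*(-72 + 16 - 24) = 15*(-80) = -1200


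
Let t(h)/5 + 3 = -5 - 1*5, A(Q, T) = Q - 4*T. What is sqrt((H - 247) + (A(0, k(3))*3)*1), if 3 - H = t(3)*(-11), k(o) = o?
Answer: I*sqrt(995) ≈ 31.544*I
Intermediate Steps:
t(h) = -65 (t(h) = -15 + 5*(-5 - 1*5) = -15 + 5*(-5 - 5) = -15 + 5*(-10) = -15 - 50 = -65)
H = -712 (H = 3 - (-65)*(-11) = 3 - 1*715 = 3 - 715 = -712)
sqrt((H - 247) + (A(0, k(3))*3)*1) = sqrt((-712 - 247) + ((0 - 4*3)*3)*1) = sqrt(-959 + ((0 - 12)*3)*1) = sqrt(-959 - 12*3*1) = sqrt(-959 - 36*1) = sqrt(-959 - 36) = sqrt(-995) = I*sqrt(995)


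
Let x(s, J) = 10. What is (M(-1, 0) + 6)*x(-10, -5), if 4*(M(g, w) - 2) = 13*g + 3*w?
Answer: 95/2 ≈ 47.500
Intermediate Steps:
M(g, w) = 2 + 3*w/4 + 13*g/4 (M(g, w) = 2 + (13*g + 3*w)/4 = 2 + (3*w + 13*g)/4 = 2 + (3*w/4 + 13*g/4) = 2 + 3*w/4 + 13*g/4)
(M(-1, 0) + 6)*x(-10, -5) = ((2 + (¾)*0 + (13/4)*(-1)) + 6)*10 = ((2 + 0 - 13/4) + 6)*10 = (-5/4 + 6)*10 = (19/4)*10 = 95/2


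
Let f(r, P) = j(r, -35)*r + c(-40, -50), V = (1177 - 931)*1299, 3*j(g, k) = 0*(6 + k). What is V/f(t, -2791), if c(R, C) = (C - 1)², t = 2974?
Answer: 35506/289 ≈ 122.86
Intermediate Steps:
j(g, k) = 0 (j(g, k) = (0*(6 + k))/3 = (⅓)*0 = 0)
V = 319554 (V = 246*1299 = 319554)
c(R, C) = (-1 + C)²
f(r, P) = 2601 (f(r, P) = 0*r + (-1 - 50)² = 0 + (-51)² = 0 + 2601 = 2601)
V/f(t, -2791) = 319554/2601 = 319554*(1/2601) = 35506/289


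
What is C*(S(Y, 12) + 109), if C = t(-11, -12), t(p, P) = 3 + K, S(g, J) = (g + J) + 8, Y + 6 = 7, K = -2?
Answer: 130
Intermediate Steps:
Y = 1 (Y = -6 + 7 = 1)
S(g, J) = 8 + J + g (S(g, J) = (J + g) + 8 = 8 + J + g)
t(p, P) = 1 (t(p, P) = 3 - 2 = 1)
C = 1
C*(S(Y, 12) + 109) = 1*((8 + 12 + 1) + 109) = 1*(21 + 109) = 1*130 = 130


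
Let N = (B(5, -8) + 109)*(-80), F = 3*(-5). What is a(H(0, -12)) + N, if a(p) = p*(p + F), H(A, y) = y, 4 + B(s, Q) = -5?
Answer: -7676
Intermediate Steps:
B(s, Q) = -9 (B(s, Q) = -4 - 5 = -9)
F = -15
N = -8000 (N = (-9 + 109)*(-80) = 100*(-80) = -8000)
a(p) = p*(-15 + p) (a(p) = p*(p - 15) = p*(-15 + p))
a(H(0, -12)) + N = -12*(-15 - 12) - 8000 = -12*(-27) - 8000 = 324 - 8000 = -7676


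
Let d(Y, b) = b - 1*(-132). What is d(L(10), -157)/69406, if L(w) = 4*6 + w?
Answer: -25/69406 ≈ -0.00036020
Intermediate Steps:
L(w) = 24 + w
d(Y, b) = 132 + b (d(Y, b) = b + 132 = 132 + b)
d(L(10), -157)/69406 = (132 - 157)/69406 = -25*1/69406 = -25/69406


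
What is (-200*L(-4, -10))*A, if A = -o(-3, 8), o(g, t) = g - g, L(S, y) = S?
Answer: 0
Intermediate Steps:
o(g, t) = 0
A = 0 (A = -1*0 = 0)
(-200*L(-4, -10))*A = -200*(-4)*0 = 800*0 = 0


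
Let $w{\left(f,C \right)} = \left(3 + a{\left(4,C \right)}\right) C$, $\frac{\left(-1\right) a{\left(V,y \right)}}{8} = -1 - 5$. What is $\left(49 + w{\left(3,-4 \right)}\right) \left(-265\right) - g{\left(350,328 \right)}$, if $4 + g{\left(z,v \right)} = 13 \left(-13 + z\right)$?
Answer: $36698$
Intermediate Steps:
$a{\left(V,y \right)} = 48$ ($a{\left(V,y \right)} = - 8 \left(-1 - 5\right) = \left(-8\right) \left(-6\right) = 48$)
$g{\left(z,v \right)} = -173 + 13 z$ ($g{\left(z,v \right)} = -4 + 13 \left(-13 + z\right) = -4 + \left(-169 + 13 z\right) = -173 + 13 z$)
$w{\left(f,C \right)} = 51 C$ ($w{\left(f,C \right)} = \left(3 + 48\right) C = 51 C$)
$\left(49 + w{\left(3,-4 \right)}\right) \left(-265\right) - g{\left(350,328 \right)} = \left(49 + 51 \left(-4\right)\right) \left(-265\right) - \left(-173 + 13 \cdot 350\right) = \left(49 - 204\right) \left(-265\right) - \left(-173 + 4550\right) = \left(-155\right) \left(-265\right) - 4377 = 41075 - 4377 = 36698$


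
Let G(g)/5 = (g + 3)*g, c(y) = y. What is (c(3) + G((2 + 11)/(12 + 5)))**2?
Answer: 25270729/83521 ≈ 302.57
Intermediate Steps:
G(g) = 5*g*(3 + g) (G(g) = 5*((g + 3)*g) = 5*((3 + g)*g) = 5*(g*(3 + g)) = 5*g*(3 + g))
(c(3) + G((2 + 11)/(12 + 5)))**2 = (3 + 5*((2 + 11)/(12 + 5))*(3 + (2 + 11)/(12 + 5)))**2 = (3 + 5*(13/17)*(3 + 13/17))**2 = (3 + 5*(13/17)*(64/17))**2 = (3 + 4160/289)**2 = (5027/289)**2 = 25270729/83521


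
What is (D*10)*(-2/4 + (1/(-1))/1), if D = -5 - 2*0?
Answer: 75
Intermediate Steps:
D = -5 (D = -5 + 0 = -5)
(D*10)*(-2/4 + (1/(-1))/1) = (-5*10)*(-2/4 + (1/(-1))/1) = -50*(-2*1/4 + (1*(-1))*1) = -50*(-1/2 - 1*1) = -50*(-1/2 - 1) = -50*(-3/2) = 75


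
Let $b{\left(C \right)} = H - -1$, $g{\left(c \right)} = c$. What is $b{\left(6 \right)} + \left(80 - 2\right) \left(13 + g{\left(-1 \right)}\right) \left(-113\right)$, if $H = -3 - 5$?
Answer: $-105775$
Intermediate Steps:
$H = -8$ ($H = -3 - 5 = -8$)
$b{\left(C \right)} = -7$ ($b{\left(C \right)} = -8 - -1 = -8 + 1 = -7$)
$b{\left(6 \right)} + \left(80 - 2\right) \left(13 + g{\left(-1 \right)}\right) \left(-113\right) = -7 + \left(80 - 2\right) \left(13 - 1\right) \left(-113\right) = -7 + 78 \cdot 12 \left(-113\right) = -7 + 936 \left(-113\right) = -7 - 105768 = -105775$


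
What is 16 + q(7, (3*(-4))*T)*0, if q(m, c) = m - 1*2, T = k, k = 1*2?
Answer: 16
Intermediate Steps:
k = 2
T = 2
q(m, c) = -2 + m (q(m, c) = m - 2 = -2 + m)
16 + q(7, (3*(-4))*T)*0 = 16 + (-2 + 7)*0 = 16 + 5*0 = 16 + 0 = 16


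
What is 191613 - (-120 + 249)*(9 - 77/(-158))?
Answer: 30081483/158 ≈ 1.9039e+5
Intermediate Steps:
191613 - (-120 + 249)*(9 - 77/(-158)) = 191613 - 129*(9 - 77*(-1)/158) = 191613 - 129*(9 - 1*(-77/158)) = 191613 - 129*(9 + 77/158) = 191613 - 129*1499/158 = 191613 - 1*193371/158 = 191613 - 193371/158 = 30081483/158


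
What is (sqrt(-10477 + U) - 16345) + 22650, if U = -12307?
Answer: 6305 + 16*I*sqrt(89) ≈ 6305.0 + 150.94*I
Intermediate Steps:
(sqrt(-10477 + U) - 16345) + 22650 = (sqrt(-10477 - 12307) - 16345) + 22650 = (sqrt(-22784) - 16345) + 22650 = (16*I*sqrt(89) - 16345) + 22650 = (-16345 + 16*I*sqrt(89)) + 22650 = 6305 + 16*I*sqrt(89)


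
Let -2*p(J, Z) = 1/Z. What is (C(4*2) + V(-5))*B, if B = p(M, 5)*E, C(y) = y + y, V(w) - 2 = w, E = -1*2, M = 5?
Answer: 13/5 ≈ 2.6000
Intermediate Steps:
E = -2
V(w) = 2 + w
C(y) = 2*y
p(J, Z) = -1/(2*Z)
B = ⅕ (B = -½/5*(-2) = -½*⅕*(-2) = -⅒*(-2) = ⅕ ≈ 0.20000)
(C(4*2) + V(-5))*B = (2*(4*2) + (2 - 5))*(⅕) = (2*8 - 3)*(⅕) = (16 - 3)*(⅕) = 13*(⅕) = 13/5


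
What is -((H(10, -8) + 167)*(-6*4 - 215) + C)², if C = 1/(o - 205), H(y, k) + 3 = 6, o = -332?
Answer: -476038694892721/288369 ≈ -1.6508e+9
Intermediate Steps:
H(y, k) = 3 (H(y, k) = -3 + 6 = 3)
C = -1/537 (C = 1/(-332 - 205) = 1/(-537) = -1/537 ≈ -0.0018622)
-((H(10, -8) + 167)*(-6*4 - 215) + C)² = -((3 + 167)*(-6*4 - 215) - 1/537)² = -(170*(-24 - 215) - 1/537)² = -(170*(-239) - 1/537)² = -(-40630 - 1/537)² = -(-21818311/537)² = -1*476038694892721/288369 = -476038694892721/288369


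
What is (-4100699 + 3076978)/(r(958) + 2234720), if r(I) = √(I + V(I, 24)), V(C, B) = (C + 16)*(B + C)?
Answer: -1143864896560/2496986260487 + 1023721*√957426/4993972520974 ≈ -0.45790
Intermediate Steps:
V(C, B) = (16 + C)*(B + C)
r(I) = √(384 + I² + 41*I) (r(I) = √(I + (I² + 16*24 + 16*I + 24*I)) = √(I + (I² + 384 + 16*I + 24*I)) = √(I + (384 + I² + 40*I)) = √(384 + I² + 41*I))
(-4100699 + 3076978)/(r(958) + 2234720) = (-4100699 + 3076978)/(√(384 + 958² + 41*958) + 2234720) = -1023721/(√(384 + 917764 + 39278) + 2234720) = -1023721/(√957426 + 2234720) = -1023721/(2234720 + √957426)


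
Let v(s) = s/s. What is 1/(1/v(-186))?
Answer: 1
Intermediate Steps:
v(s) = 1
1/(1/v(-186)) = 1/(1/1) = 1/1 = 1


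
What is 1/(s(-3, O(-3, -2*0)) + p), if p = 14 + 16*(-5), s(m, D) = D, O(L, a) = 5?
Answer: -1/61 ≈ -0.016393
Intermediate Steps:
p = -66 (p = 14 - 80 = -66)
1/(s(-3, O(-3, -2*0)) + p) = 1/(5 - 66) = 1/(-61) = -1/61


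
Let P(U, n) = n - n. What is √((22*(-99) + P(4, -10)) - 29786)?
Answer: 2*I*√7991 ≈ 178.78*I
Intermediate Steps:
P(U, n) = 0
√((22*(-99) + P(4, -10)) - 29786) = √((22*(-99) + 0) - 29786) = √((-2178 + 0) - 29786) = √(-2178 - 29786) = √(-31964) = 2*I*√7991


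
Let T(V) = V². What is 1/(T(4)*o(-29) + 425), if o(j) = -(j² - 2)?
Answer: -1/12999 ≈ -7.6929e-5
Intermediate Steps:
o(j) = 2 - j² (o(j) = -(-2 + j²) = 2 - j²)
1/(T(4)*o(-29) + 425) = 1/(4²*(2 - 1*(-29)²) + 425) = 1/(16*(2 - 1*841) + 425) = 1/(16*(2 - 841) + 425) = 1/(16*(-839) + 425) = 1/(-13424 + 425) = 1/(-12999) = -1/12999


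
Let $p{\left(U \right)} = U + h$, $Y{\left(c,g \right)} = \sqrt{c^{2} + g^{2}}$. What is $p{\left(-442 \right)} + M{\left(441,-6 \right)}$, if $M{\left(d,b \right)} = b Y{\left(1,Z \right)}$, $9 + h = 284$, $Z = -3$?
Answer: $-167 - 6 \sqrt{10} \approx -185.97$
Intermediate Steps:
$h = 275$ ($h = -9 + 284 = 275$)
$p{\left(U \right)} = 275 + U$ ($p{\left(U \right)} = U + 275 = 275 + U$)
$M{\left(d,b \right)} = b \sqrt{10}$ ($M{\left(d,b \right)} = b \sqrt{1^{2} + \left(-3\right)^{2}} = b \sqrt{1 + 9} = b \sqrt{10}$)
$p{\left(-442 \right)} + M{\left(441,-6 \right)} = \left(275 - 442\right) - 6 \sqrt{10} = -167 - 6 \sqrt{10}$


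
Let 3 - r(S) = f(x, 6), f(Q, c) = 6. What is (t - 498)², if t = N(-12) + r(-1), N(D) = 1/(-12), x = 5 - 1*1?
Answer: 36156169/144 ≈ 2.5108e+5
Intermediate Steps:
x = 4 (x = 5 - 1 = 4)
N(D) = -1/12
r(S) = -3 (r(S) = 3 - 1*6 = 3 - 6 = -3)
t = -37/12 (t = -1/12 - 3 = -37/12 ≈ -3.0833)
(t - 498)² = (-37/12 - 498)² = (-6013/12)² = 36156169/144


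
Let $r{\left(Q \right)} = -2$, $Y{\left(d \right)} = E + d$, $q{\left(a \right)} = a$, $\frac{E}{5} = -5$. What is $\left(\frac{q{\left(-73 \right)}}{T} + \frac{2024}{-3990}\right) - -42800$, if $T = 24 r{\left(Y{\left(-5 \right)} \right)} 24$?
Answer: $\frac{32787883937}{766080} \approx 42800.0$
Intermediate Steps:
$E = -25$ ($E = 5 \left(-5\right) = -25$)
$Y{\left(d \right)} = -25 + d$
$T = -1152$ ($T = 24 \left(-2\right) 24 = \left(-48\right) 24 = -1152$)
$\left(\frac{q{\left(-73 \right)}}{T} + \frac{2024}{-3990}\right) - -42800 = \left(- \frac{73}{-1152} + \frac{2024}{-3990}\right) - -42800 = \left(\left(-73\right) \left(- \frac{1}{1152}\right) + 2024 \left(- \frac{1}{3990}\right)\right) + 42800 = \left(\frac{73}{1152} - \frac{1012}{1995}\right) + 42800 = - \frac{340063}{766080} + 42800 = \frac{32787883937}{766080}$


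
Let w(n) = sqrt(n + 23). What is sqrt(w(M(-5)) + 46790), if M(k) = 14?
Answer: sqrt(46790 + sqrt(37)) ≈ 216.32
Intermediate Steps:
w(n) = sqrt(23 + n)
sqrt(w(M(-5)) + 46790) = sqrt(sqrt(23 + 14) + 46790) = sqrt(sqrt(37) + 46790) = sqrt(46790 + sqrt(37))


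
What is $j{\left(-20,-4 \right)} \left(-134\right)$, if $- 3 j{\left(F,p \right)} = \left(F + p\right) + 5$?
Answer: $- \frac{2546}{3} \approx -848.67$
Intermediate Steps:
$j{\left(F,p \right)} = - \frac{5}{3} - \frac{F}{3} - \frac{p}{3}$ ($j{\left(F,p \right)} = - \frac{\left(F + p\right) + 5}{3} = - \frac{5 + F + p}{3} = - \frac{5}{3} - \frac{F}{3} - \frac{p}{3}$)
$j{\left(-20,-4 \right)} \left(-134\right) = \left(- \frac{5}{3} - - \frac{20}{3} - - \frac{4}{3}\right) \left(-134\right) = \left(- \frac{5}{3} + \frac{20}{3} + \frac{4}{3}\right) \left(-134\right) = \frac{19}{3} \left(-134\right) = - \frac{2546}{3}$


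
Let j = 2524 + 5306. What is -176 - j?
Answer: -8006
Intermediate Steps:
j = 7830
-176 - j = -176 - 1*7830 = -176 - 7830 = -8006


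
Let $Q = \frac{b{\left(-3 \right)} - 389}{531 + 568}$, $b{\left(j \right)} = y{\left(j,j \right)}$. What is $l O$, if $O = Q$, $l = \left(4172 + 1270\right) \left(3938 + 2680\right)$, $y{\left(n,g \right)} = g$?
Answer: $- \frac{2016848736}{157} \approx -1.2846 \cdot 10^{7}$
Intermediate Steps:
$b{\left(j \right)} = j$
$l = 36015156$ ($l = 5442 \cdot 6618 = 36015156$)
$Q = - \frac{56}{157}$ ($Q = \frac{-3 - 389}{531 + 568} = - \frac{392}{1099} = \left(-392\right) \frac{1}{1099} = - \frac{56}{157} \approx -0.35669$)
$O = - \frac{56}{157} \approx -0.35669$
$l O = 36015156 \left(- \frac{56}{157}\right) = - \frac{2016848736}{157}$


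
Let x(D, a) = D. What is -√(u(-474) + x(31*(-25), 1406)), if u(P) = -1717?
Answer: -2*I*√623 ≈ -49.92*I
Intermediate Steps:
-√(u(-474) + x(31*(-25), 1406)) = -√(-1717 + 31*(-25)) = -√(-1717 - 775) = -√(-2492) = -2*I*√623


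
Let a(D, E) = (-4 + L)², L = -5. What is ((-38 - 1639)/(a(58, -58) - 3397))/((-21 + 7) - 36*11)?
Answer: -1677/1359560 ≈ -0.0012335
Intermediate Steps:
a(D, E) = 81 (a(D, E) = (-4 - 5)² = (-9)² = 81)
((-38 - 1639)/(a(58, -58) - 3397))/((-21 + 7) - 36*11) = ((-38 - 1639)/(81 - 3397))/((-21 + 7) - 36*11) = (-1677/(-3316))/(-14 - 396) = -1677*(-1/3316)/(-410) = (1677/3316)*(-1/410) = -1677/1359560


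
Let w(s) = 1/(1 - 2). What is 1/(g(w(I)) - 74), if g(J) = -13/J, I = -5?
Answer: -1/61 ≈ -0.016393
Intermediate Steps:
w(s) = -1 (w(s) = 1/(-1) = -1)
1/(g(w(I)) - 74) = 1/(-13/(-1) - 74) = 1/(-13*(-1) - 74) = 1/(13 - 74) = 1/(-61) = -1/61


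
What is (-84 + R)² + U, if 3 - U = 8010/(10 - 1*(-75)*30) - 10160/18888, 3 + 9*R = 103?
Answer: 76540330291/14406822 ≈ 5312.8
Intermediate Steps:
R = 100/9 (R = -⅓ + (⅑)*103 = -⅓ + 103/9 = 100/9 ≈ 11.111)
U = -3383/533586 (U = 3 - (8010/(10 - 1*(-75)*30) - 10160/18888) = 3 - (8010/(10 + 75*30) - 10160*1/18888) = 3 - (8010/(10 + 2250) - 1270/2361) = 3 - (8010/2260 - 1270/2361) = 3 - (8010*(1/2260) - 1270/2361) = 3 - (801/226 - 1270/2361) = 3 - 1*1604141/533586 = 3 - 1604141/533586 = -3383/533586 ≈ -0.0063401)
(-84 + R)² + U = (-84 + 100/9)² - 3383/533586 = (-656/9)² - 3383/533586 = 430336/81 - 3383/533586 = 76540330291/14406822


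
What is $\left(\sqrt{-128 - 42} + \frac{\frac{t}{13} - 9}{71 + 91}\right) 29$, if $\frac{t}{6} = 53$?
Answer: $\frac{1943}{702} + 29 i \sqrt{170} \approx 2.7678 + 378.11 i$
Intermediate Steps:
$t = 318$ ($t = 6 \cdot 53 = 318$)
$\left(\sqrt{-128 - 42} + \frac{\frac{t}{13} - 9}{71 + 91}\right) 29 = \left(\sqrt{-128 - 42} + \frac{\frac{318}{13} - 9}{71 + 91}\right) 29 = \left(\sqrt{-170} + \frac{318 \cdot \frac{1}{13} - 9}{162}\right) 29 = \left(i \sqrt{170} + \left(\frac{318}{13} - 9\right) \frac{1}{162}\right) 29 = \left(i \sqrt{170} + \frac{201}{13} \cdot \frac{1}{162}\right) 29 = \left(i \sqrt{170} + \frac{67}{702}\right) 29 = \left(\frac{67}{702} + i \sqrt{170}\right) 29 = \frac{1943}{702} + 29 i \sqrt{170}$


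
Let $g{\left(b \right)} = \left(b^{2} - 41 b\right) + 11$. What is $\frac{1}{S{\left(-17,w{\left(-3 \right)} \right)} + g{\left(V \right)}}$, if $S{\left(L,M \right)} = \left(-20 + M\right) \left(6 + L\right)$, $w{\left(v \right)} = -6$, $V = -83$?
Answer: $\frac{1}{10589} \approx 9.4438 \cdot 10^{-5}$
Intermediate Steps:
$g{\left(b \right)} = 11 + b^{2} - 41 b$
$\frac{1}{S{\left(-17,w{\left(-3 \right)} \right)} + g{\left(V \right)}} = \frac{1}{\left(-120 - -340 + 6 \left(-6\right) - -102\right) + \left(11 + \left(-83\right)^{2} - -3403\right)} = \frac{1}{\left(-120 + 340 - 36 + 102\right) + \left(11 + 6889 + 3403\right)} = \frac{1}{286 + 10303} = \frac{1}{10589}$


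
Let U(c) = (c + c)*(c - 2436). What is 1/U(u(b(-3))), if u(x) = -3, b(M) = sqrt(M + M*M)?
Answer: 1/14634 ≈ 6.8334e-5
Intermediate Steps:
b(M) = sqrt(M + M**2)
U(c) = 2*c*(-2436 + c) (U(c) = (2*c)*(-2436 + c) = 2*c*(-2436 + c))
1/U(u(b(-3))) = 1/(2*(-3)*(-2436 - 3)) = 1/(2*(-3)*(-2439)) = 1/14634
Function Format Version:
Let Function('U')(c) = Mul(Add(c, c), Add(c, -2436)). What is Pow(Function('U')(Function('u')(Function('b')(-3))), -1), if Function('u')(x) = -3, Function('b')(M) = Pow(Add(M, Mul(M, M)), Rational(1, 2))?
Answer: Rational(1, 14634) ≈ 6.8334e-5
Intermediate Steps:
Function('b')(M) = Pow(Add(M, Pow(M, 2)), Rational(1, 2))
Function('U')(c) = Mul(2, c, Add(-2436, c)) (Function('U')(c) = Mul(Mul(2, c), Add(-2436, c)) = Mul(2, c, Add(-2436, c)))
Pow(Function('U')(Function('u')(Function('b')(-3))), -1) = Pow(Mul(2, -3, Add(-2436, -3)), -1) = Pow(Mul(2, -3, -2439), -1) = Pow(14634, -1) = Rational(1, 14634)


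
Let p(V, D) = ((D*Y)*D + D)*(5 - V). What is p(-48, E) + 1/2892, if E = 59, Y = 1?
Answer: 542597041/2892 ≈ 1.8762e+5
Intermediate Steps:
p(V, D) = (5 - V)*(D + D²) (p(V, D) = ((D*1)*D + D)*(5 - V) = (D*D + D)*(5 - V) = (D² + D)*(5 - V) = (D + D²)*(5 - V) = (5 - V)*(D + D²))
p(-48, E) + 1/2892 = 59*(5 - 1*(-48) + 5*59 - 1*59*(-48)) + 1/2892 = 59*(5 + 48 + 295 + 2832) + 1/2892 = 59*3180 + 1/2892 = 187620 + 1/2892 = 542597041/2892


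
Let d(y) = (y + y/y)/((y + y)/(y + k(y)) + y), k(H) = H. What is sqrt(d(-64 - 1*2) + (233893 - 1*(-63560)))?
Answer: sqrt(297454) ≈ 545.39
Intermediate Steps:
d(y) = 1 (d(y) = (y + y/y)/((y + y)/(y + y) + y) = (y + 1)/((2*y)/((2*y)) + y) = (1 + y)/((2*y)*(1/(2*y)) + y) = (1 + y)/(1 + y) = 1)
sqrt(d(-64 - 1*2) + (233893 - 1*(-63560))) = sqrt(1 + (233893 - 1*(-63560))) = sqrt(1 + (233893 + 63560)) = sqrt(1 + 297453) = sqrt(297454)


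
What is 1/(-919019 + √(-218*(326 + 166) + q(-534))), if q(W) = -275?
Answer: -919019/844596029892 - I*√107531/844596029892 ≈ -1.0881e-6 - 3.8826e-10*I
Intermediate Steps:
1/(-919019 + √(-218*(326 + 166) + q(-534))) = 1/(-919019 + √(-218*(326 + 166) - 275)) = 1/(-919019 + √(-218*492 - 275)) = 1/(-919019 + √(-107256 - 275)) = 1/(-919019 + √(-107531)) = 1/(-919019 + I*√107531)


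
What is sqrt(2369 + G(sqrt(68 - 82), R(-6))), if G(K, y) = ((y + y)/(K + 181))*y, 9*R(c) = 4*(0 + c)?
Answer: sqrt((3859229 + 21321*I*sqrt(14))/(181 + I*sqrt(14)))/3 ≈ 48.673 - 1.6679e-5*I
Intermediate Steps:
R(c) = 4*c/9 (R(c) = (4*(0 + c))/9 = (4*c)/9 = 4*c/9)
G(K, y) = 2*y**2/(181 + K) (G(K, y) = ((2*y)/(181 + K))*y = (2*y/(181 + K))*y = 2*y**2/(181 + K))
sqrt(2369 + G(sqrt(68 - 82), R(-6))) = sqrt(2369 + 2*((4/9)*(-6))**2/(181 + sqrt(68 - 82))) = sqrt(2369 + 2*(-8/3)**2/(181 + sqrt(-14))) = sqrt(2369 + 2*(64/9)/(181 + I*sqrt(14))) = sqrt(2369 + 128/(9*(181 + I*sqrt(14))))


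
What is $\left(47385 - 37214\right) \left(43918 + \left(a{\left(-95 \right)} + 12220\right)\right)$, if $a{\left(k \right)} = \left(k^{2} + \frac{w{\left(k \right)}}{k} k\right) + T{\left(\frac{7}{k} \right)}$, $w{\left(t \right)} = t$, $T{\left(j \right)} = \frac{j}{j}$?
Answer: $661816799$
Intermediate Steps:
$T{\left(j \right)} = 1$
$a{\left(k \right)} = 1 + k + k^{2}$ ($a{\left(k \right)} = \left(k^{2} + \frac{k}{k} k\right) + 1 = \left(k^{2} + 1 k\right) + 1 = \left(k^{2} + k\right) + 1 = \left(k + k^{2}\right) + 1 = 1 + k + k^{2}$)
$\left(47385 - 37214\right) \left(43918 + \left(a{\left(-95 \right)} + 12220\right)\right) = \left(47385 - 37214\right) \left(43918 + \left(\left(1 - 95 + \left(-95\right)^{2}\right) + 12220\right)\right) = 10171 \left(43918 + \left(\left(1 - 95 + 9025\right) + 12220\right)\right) = 10171 \left(43918 + \left(8931 + 12220\right)\right) = 10171 \left(43918 + 21151\right) = 10171 \cdot 65069 = 661816799$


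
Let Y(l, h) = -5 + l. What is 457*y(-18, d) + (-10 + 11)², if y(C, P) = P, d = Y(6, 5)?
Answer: 458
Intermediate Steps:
d = 1 (d = -5 + 6 = 1)
457*y(-18, d) + (-10 + 11)² = 457*1 + (-10 + 11)² = 457 + 1² = 457 + 1 = 458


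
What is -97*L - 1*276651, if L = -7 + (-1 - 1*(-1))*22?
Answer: -275972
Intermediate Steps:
L = -7 (L = -7 + (-1 + 1)*22 = -7 + 0*22 = -7 + 0 = -7)
-97*L - 1*276651 = -97*(-7) - 1*276651 = 679 - 276651 = -275972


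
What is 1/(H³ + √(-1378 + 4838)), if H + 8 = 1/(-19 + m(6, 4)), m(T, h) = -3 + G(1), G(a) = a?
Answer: -44701078149/23001334343821 - 171532242*√865/23001334343821 ≈ -0.0021627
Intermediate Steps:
m(T, h) = -2 (m(T, h) = -3 + 1 = -2)
H = -169/21 (H = -8 + 1/(-19 - 2) = -8 + 1/(-21) = -8 - 1/21 = -169/21 ≈ -8.0476)
1/(H³ + √(-1378 + 4838)) = 1/((-169/21)³ + √(-1378 + 4838)) = 1/(-4826809/9261 + √3460) = 1/(-4826809/9261 + 2*√865)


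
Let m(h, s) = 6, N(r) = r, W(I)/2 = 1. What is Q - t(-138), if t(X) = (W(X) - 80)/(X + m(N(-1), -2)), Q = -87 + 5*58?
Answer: 4453/22 ≈ 202.41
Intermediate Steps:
W(I) = 2 (W(I) = 2*1 = 2)
Q = 203 (Q = -87 + 290 = 203)
t(X) = -78/(6 + X) (t(X) = (2 - 80)/(X + 6) = -78/(6 + X))
Q - t(-138) = 203 - (-78)/(6 - 138) = 203 - (-78)/(-132) = 203 - (-78)*(-1)/132 = 203 - 1*13/22 = 203 - 13/22 = 4453/22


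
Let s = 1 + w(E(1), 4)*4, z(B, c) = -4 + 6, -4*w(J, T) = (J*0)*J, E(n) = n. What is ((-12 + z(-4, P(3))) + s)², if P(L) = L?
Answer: 81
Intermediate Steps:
w(J, T) = 0 (w(J, T) = -J*0*J/4 = -0*J = -¼*0 = 0)
z(B, c) = 2
s = 1 (s = 1 + 0*4 = 1 + 0 = 1)
((-12 + z(-4, P(3))) + s)² = ((-12 + 2) + 1)² = (-10 + 1)² = (-9)² = 81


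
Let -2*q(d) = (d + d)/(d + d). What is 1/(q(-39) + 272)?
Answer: 2/543 ≈ 0.0036832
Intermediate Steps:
q(d) = -½ (q(d) = -(d + d)/(2*(d + d)) = -2*d/(2*(2*d)) = -2*d*1/(2*d)/2 = -½*1 = -½)
1/(q(-39) + 272) = 1/(-½ + 272) = 1/(543/2) = 2/543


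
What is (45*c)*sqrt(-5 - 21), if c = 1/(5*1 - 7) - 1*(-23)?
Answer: 2025*I*sqrt(26)/2 ≈ 5162.8*I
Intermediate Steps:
c = 45/2 (c = 1/(5 - 7) + 23 = 1/(-2) + 23 = -1/2 + 23 = 45/2 ≈ 22.500)
(45*c)*sqrt(-5 - 21) = (45*(45/2))*sqrt(-5 - 21) = 2025*sqrt(-26)/2 = 2025*(I*sqrt(26))/2 = 2025*I*sqrt(26)/2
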